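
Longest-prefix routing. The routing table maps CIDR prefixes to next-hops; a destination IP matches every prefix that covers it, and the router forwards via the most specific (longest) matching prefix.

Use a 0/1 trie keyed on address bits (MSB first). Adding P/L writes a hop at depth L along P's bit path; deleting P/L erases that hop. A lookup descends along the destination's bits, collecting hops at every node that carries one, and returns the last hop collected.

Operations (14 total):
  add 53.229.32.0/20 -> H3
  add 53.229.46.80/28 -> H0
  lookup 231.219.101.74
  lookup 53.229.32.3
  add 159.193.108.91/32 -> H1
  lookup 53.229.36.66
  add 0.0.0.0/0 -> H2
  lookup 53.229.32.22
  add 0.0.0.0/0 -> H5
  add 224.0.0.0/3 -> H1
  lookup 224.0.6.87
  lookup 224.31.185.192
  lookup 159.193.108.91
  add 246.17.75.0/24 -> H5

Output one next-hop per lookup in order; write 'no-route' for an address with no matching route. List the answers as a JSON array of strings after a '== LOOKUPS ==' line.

Trace:
  + 53.229.32.0/20 (H3) depth=20
  + 53.229.46.80/28 (H0) depth=28
  Q 231.219.101.74: descend ε ; hops seen [∅] ; pick no-route
  Q 53.229.32.3: descend 00110101111001010010 ; hops seen [H3] ; pick H3
  + 159.193.108.91/32 (H1) depth=32
  Q 53.229.36.66: descend 00110101111001010010 ; hops seen [H3] ; pick H3
  + 0.0.0.0/0 (H2) depth=0
  Q 53.229.32.22: descend 00110101111001010010 ; hops seen [H2,H3] ; pick H3
  + 0.0.0.0/0 (H5) depth=0
  + 224.0.0.0/3 (H1) depth=3
  Q 224.0.6.87: descend 111 ; hops seen [H5,H1] ; pick H1
  Q 224.31.185.192: descend 111 ; hops seen [H5,H1] ; pick H1
  Q 159.193.108.91: descend 10011111110000010110110001011011 ; hops seen [H5,H1] ; pick H1
  + 246.17.75.0/24 (H5) depth=24

== LOOKUPS ==
["no-route","H3","H3","H3","H1","H1","H1"]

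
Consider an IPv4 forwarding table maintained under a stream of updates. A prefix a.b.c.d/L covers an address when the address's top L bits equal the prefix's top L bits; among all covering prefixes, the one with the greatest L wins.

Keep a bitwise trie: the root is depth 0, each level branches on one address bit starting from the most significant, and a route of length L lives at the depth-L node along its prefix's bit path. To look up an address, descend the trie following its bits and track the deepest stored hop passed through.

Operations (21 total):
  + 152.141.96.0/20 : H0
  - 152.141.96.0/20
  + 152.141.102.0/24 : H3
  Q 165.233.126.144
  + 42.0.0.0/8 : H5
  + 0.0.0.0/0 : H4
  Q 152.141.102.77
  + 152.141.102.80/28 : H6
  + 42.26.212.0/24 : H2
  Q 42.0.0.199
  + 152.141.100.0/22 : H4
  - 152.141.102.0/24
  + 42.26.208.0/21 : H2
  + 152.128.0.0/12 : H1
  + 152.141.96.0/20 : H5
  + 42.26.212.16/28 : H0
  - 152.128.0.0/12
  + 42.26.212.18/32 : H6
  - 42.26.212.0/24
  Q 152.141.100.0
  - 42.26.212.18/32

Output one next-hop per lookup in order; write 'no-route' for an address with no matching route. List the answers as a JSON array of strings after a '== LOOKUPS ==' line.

Process each operation:
  + 152.141.96.0/20 (H0) depth=20
  del 152.141.96.0/20 (clear depth 20)
  + 152.141.102.0/24 (H3) depth=24
  lookup 165.233.126.144: bits 10 walk d0:-→d1:-→d2:- -> no-route
  + 42.0.0.0/8 (H5) depth=8
  + 0.0.0.0/0 (H4) depth=0
  lookup 152.141.102.77: bits 100110001000110101100110 walk d0:H4→d1:-→d2:-→d3:-→d4:-→d5:-→d6:-→d7:-→d8:-→d9:-→d10:-→d11:-→d12:-→d13:-→d14:-→d15:-→d16:-→d17:-→d18:-→d19:-→d20:-→d21:-→d22:-→d23:-→d24:H3 -> H3
  + 152.141.102.80/28 (H6) depth=28
  + 42.26.212.0/24 (H2) depth=24
  lookup 42.0.0.199: bits 00101010000 walk d0:H4→d1:-→d2:-→d3:-→d4:-→d5:-→d6:-→d7:-→d8:H5→d9:-→d10:-→d11:- -> H5
  + 152.141.100.0/22 (H4) depth=22
  del 152.141.102.0/24 (clear depth 24)
  + 42.26.208.0/21 (H2) depth=21
  + 152.128.0.0/12 (H1) depth=12
  + 152.141.96.0/20 (H5) depth=20
  + 42.26.212.16/28 (H0) depth=28
  del 152.128.0.0/12 (clear depth 12)
  + 42.26.212.18/32 (H6) depth=32
  del 42.26.212.0/24 (clear depth 24)
  lookup 152.141.100.0: bits 1001100010001101011001 walk d0:H4→d1:-→d2:-→d3:-→d4:-→d5:-→d6:-→d7:-→d8:-→d9:-→d10:-→d11:-→d12:-→d13:-→d14:-→d15:-→d16:-→d17:-→d18:-→d19:-→d20:H5→d21:-→d22:H4 -> H4
  del 42.26.212.18/32 (clear depth 32)

== LOOKUPS ==
["no-route","H3","H5","H4"]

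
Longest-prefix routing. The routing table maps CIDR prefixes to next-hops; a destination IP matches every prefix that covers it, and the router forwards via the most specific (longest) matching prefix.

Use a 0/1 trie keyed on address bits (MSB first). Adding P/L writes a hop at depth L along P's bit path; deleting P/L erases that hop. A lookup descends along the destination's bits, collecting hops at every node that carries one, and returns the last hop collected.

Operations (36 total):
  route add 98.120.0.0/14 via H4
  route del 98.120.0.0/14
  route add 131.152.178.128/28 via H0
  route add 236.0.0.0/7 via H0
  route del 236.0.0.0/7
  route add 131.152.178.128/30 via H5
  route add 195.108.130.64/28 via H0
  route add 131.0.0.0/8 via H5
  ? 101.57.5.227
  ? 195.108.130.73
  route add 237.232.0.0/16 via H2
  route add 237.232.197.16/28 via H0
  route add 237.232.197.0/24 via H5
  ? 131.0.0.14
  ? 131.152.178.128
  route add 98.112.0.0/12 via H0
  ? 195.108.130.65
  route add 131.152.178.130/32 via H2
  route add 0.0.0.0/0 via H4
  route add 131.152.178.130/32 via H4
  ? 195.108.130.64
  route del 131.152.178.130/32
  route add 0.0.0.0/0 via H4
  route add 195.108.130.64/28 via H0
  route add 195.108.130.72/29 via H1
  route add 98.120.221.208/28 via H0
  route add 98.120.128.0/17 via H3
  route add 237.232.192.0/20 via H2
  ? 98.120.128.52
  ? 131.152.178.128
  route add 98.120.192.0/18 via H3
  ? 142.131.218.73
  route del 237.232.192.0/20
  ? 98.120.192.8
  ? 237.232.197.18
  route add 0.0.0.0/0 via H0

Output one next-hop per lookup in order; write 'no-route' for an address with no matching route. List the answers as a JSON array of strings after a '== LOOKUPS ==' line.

Process each operation:
  + 98.120.0.0/14 (H4) depth=14
  del 98.120.0.0/14 (clear depth 14)
  + 131.152.178.128/28 (H0) depth=28
  + 236.0.0.0/7 (H0) depth=7
  del 236.0.0.0/7 (clear depth 7)
  + 131.152.178.128/30 (H5) depth=30
  + 195.108.130.64/28 (H0) depth=28
  + 131.0.0.0/8 (H5) depth=8
  lookup 101.57.5.227: bits 01100 walk d0:-→d1:-→d2:-→d3:-→d4:-→d5:- -> no-route
  lookup 195.108.130.73: bits 1100001101101100100000100100 walk d0:-→d1:-→d2:-→d3:-→d4:-→d5:-→d6:-→d7:-→d8:-→d9:-→d10:-→d11:-→d12:-→d13:-→d14:-→d15:-→d16:-→d17:-→d18:-→d19:-→d20:-→d21:-→d22:-→d23:-→d24:-→d25:-→d26:-→d27:-→d28:H0 -> H0
  + 237.232.0.0/16 (H2) depth=16
  + 237.232.197.16/28 (H0) depth=28
  + 237.232.197.0/24 (H5) depth=24
  lookup 131.0.0.14: bits 10000011 walk d0:-→d1:-→d2:-→d3:-→d4:-→d5:-→d6:-→d7:-→d8:H5 -> H5
  lookup 131.152.178.128: bits 100000111001100010110010100000 walk d0:-→d1:-→d2:-→d3:-→d4:-→d5:-→d6:-→d7:-→d8:H5→d9:-→d10:-→d11:-→d12:-→d13:-→d14:-→d15:-→d16:-→d17:-→d18:-→d19:-→d20:-→d21:-→d22:-→d23:-→d24:-→d25:-→d26:-→d27:-→d28:H0→d29:-→d30:H5 -> H5
  + 98.112.0.0/12 (H0) depth=12
  lookup 195.108.130.65: bits 1100001101101100100000100100 walk d0:-→d1:-→d2:-→d3:-→d4:-→d5:-→d6:-→d7:-→d8:-→d9:-→d10:-→d11:-→d12:-→d13:-→d14:-→d15:-→d16:-→d17:-→d18:-→d19:-→d20:-→d21:-→d22:-→d23:-→d24:-→d25:-→d26:-→d27:-→d28:H0 -> H0
  + 131.152.178.130/32 (H2) depth=32
  + 0.0.0.0/0 (H4) depth=0
  + 131.152.178.130/32 (H4) depth=32
  lookup 195.108.130.64: bits 1100001101101100100000100100 walk d0:H4→d1:-→d2:-→d3:-→d4:-→d5:-→d6:-→d7:-→d8:-→d9:-→d10:-→d11:-→d12:-→d13:-→d14:-→d15:-→d16:-→d17:-→d18:-→d19:-→d20:-→d21:-→d22:-→d23:-→d24:-→d25:-→d26:-→d27:-→d28:H0 -> H0
  del 131.152.178.130/32 (clear depth 32)
  + 0.0.0.0/0 (H4) depth=0
  + 195.108.130.64/28 (H0) depth=28
  + 195.108.130.72/29 (H1) depth=29
  + 98.120.221.208/28 (H0) depth=28
  + 98.120.128.0/17 (H3) depth=17
  + 237.232.192.0/20 (H2) depth=20
  lookup 98.120.128.52: bits 01100010011110001 walk d0:H4→d1:-→d2:-→d3:-→d4:-→d5:-→d6:-→d7:-→d8:-→d9:-→d10:-→d11:-→d12:H0→d13:-→d14:-→d15:-→d16:-→d17:H3 -> H3
  lookup 131.152.178.128: bits 100000111001100010110010100000 walk d0:H4→d1:-→d2:-→d3:-→d4:-→d5:-→d6:-→d7:-→d8:H5→d9:-→d10:-→d11:-→d12:-→d13:-→d14:-→d15:-→d16:-→d17:-→d18:-→d19:-→d20:-→d21:-→d22:-→d23:-→d24:-→d25:-→d26:-→d27:-→d28:H0→d29:-→d30:H5 -> H5
  + 98.120.192.0/18 (H3) depth=18
  lookup 142.131.218.73: bits 1000 walk d0:H4→d1:-→d2:-→d3:-→d4:- -> H4
  del 237.232.192.0/20 (clear depth 20)
  lookup 98.120.192.8: bits 0110001001111000110 walk d0:H4→d1:-→d2:-→d3:-→d4:-→d5:-→d6:-→d7:-→d8:-→d9:-→d10:-→d11:-→d12:H0→d13:-→d14:-→d15:-→d16:-→d17:H3→d18:H3→d19:- -> H3
  lookup 237.232.197.18: bits 1110110111101000110001010001 walk d0:H4→d1:-→d2:-→d3:-→d4:-→d5:-→d6:-→d7:-→d8:-→d9:-→d10:-→d11:-→d12:-→d13:-→d14:-→d15:-→d16:H2→d17:-→d18:-→d19:-→d20:-→d21:-→d22:-→d23:-→d24:H5→d25:-→d26:-→d27:-→d28:H0 -> H0
  + 0.0.0.0/0 (H0) depth=0

== LOOKUPS ==
["no-route","H0","H5","H5","H0","H0","H3","H5","H4","H3","H0"]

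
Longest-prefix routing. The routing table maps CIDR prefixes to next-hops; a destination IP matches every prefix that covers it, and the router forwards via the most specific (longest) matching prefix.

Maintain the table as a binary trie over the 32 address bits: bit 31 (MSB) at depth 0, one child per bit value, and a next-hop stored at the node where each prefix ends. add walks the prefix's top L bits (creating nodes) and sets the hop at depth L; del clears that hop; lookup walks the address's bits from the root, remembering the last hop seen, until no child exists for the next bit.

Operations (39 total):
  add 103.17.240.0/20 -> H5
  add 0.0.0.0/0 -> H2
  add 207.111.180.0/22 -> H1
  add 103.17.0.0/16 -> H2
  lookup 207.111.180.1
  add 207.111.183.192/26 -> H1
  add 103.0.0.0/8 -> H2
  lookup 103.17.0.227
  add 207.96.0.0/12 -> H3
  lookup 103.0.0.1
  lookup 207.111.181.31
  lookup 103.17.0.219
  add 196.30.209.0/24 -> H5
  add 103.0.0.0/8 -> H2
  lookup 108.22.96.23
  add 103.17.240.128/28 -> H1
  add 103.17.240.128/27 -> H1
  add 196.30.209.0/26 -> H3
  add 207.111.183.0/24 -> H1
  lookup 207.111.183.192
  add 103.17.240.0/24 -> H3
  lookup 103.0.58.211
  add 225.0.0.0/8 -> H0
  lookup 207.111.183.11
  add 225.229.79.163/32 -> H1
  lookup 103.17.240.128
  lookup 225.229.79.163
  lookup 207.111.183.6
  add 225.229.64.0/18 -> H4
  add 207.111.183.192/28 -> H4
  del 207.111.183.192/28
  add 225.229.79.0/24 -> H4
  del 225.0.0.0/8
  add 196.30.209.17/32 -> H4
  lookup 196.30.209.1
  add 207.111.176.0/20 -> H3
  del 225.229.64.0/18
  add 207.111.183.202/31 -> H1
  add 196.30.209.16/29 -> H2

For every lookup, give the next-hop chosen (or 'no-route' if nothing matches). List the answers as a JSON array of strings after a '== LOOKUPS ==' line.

Apply in order:
  + 103.17.240.0/20 (H5) depth=20
  + 0.0.0.0/0 (H2) depth=0
  + 207.111.180.0/22 (H1) depth=22
  + 103.17.0.0/16 (H2) depth=16
  lookup 207.111.180.1: bits 1100111101101111101101 walk d0:H2→d1:-→d2:-→d3:-→d4:-→d5:-→d6:-→d7:-→d8:-→d9:-→d10:-→d11:-→d12:-→d13:-→d14:-→d15:-→d16:-→d17:-→d18:-→d19:-→d20:-→d21:-→d22:H1 -> H1
  + 207.111.183.192/26 (H1) depth=26
  + 103.0.0.0/8 (H2) depth=8
  lookup 103.17.0.227: bits 0110011100010001 walk d0:H2→d1:-→d2:-→d3:-→d4:-→d5:-→d6:-→d7:-→d8:H2→d9:-→d10:-→d11:-→d12:-→d13:-→d14:-→d15:-→d16:H2 -> H2
  + 207.96.0.0/12 (H3) depth=12
  lookup 103.0.0.1: bits 01100111000 walk d0:H2→d1:-→d2:-→d3:-→d4:-→d5:-→d6:-→d7:-→d8:H2→d9:-→d10:-→d11:- -> H2
  lookup 207.111.181.31: bits 1100111101101111101101 walk d0:H2→d1:-→d2:-→d3:-→d4:-→d5:-→d6:-→d7:-→d8:-→d9:-→d10:-→d11:-→d12:H3→d13:-→d14:-→d15:-→d16:-→d17:-→d18:-→d19:-→d20:-→d21:-→d22:H1 -> H1
  lookup 103.17.0.219: bits 0110011100010001 walk d0:H2→d1:-→d2:-→d3:-→d4:-→d5:-→d6:-→d7:-→d8:H2→d9:-→d10:-→d11:-→d12:-→d13:-→d14:-→d15:-→d16:H2 -> H2
  + 196.30.209.0/24 (H5) depth=24
  + 103.0.0.0/8 (H2) depth=8
  lookup 108.22.96.23: bits 0110 walk d0:H2→d1:-→d2:-→d3:-→d4:- -> H2
  + 103.17.240.128/28 (H1) depth=28
  + 103.17.240.128/27 (H1) depth=27
  + 196.30.209.0/26 (H3) depth=26
  + 207.111.183.0/24 (H1) depth=24
  lookup 207.111.183.192: bits 11001111011011111011011111 walk d0:H2→d1:-→d2:-→d3:-→d4:-→d5:-→d6:-→d7:-→d8:-→d9:-→d10:-→d11:-→d12:H3→d13:-→d14:-→d15:-→d16:-→d17:-→d18:-→d19:-→d20:-→d21:-→d22:H1→d23:-→d24:H1→d25:-→d26:H1 -> H1
  + 103.17.240.0/24 (H3) depth=24
  lookup 103.0.58.211: bits 01100111000 walk d0:H2→d1:-→d2:-→d3:-→d4:-→d5:-→d6:-→d7:-→d8:H2→d9:-→d10:-→d11:- -> H2
  + 225.0.0.0/8 (H0) depth=8
  lookup 207.111.183.11: bits 110011110110111110110111 walk d0:H2→d1:-→d2:-→d3:-→d4:-→d5:-→d6:-→d7:-→d8:-→d9:-→d10:-→d11:-→d12:H3→d13:-→d14:-→d15:-→d16:-→d17:-→d18:-→d19:-→d20:-→d21:-→d22:H1→d23:-→d24:H1 -> H1
  + 225.229.79.163/32 (H1) depth=32
  lookup 103.17.240.128: bits 0110011100010001111100001000 walk d0:H2→d1:-→d2:-→d3:-→d4:-→d5:-→d6:-→d7:-→d8:H2→d9:-→d10:-→d11:-→d12:-→d13:-→d14:-→d15:-→d16:H2→d17:-→d18:-→d19:-→d20:H5→d21:-→d22:-→d23:-→d24:H3→d25:-→d26:-→d27:H1→d28:H1 -> H1
  lookup 225.229.79.163: bits 11100001111001010100111110100011 walk d0:H2→d1:-→d2:-→d3:-→d4:-→d5:-→d6:-→d7:-→d8:H0→d9:-→d10:-→d11:-→d12:-→d13:-→d14:-→d15:-→d16:-→d17:-→d18:-→d19:-→d20:-→d21:-→d22:-→d23:-→d24:-→d25:-→d26:-→d27:-→d28:-→d29:-→d30:-→d31:-→d32:H1 -> H1
  lookup 207.111.183.6: bits 110011110110111110110111 walk d0:H2→d1:-→d2:-→d3:-→d4:-→d5:-→d6:-→d7:-→d8:-→d9:-→d10:-→d11:-→d12:H3→d13:-→d14:-→d15:-→d16:-→d17:-→d18:-→d19:-→d20:-→d21:-→d22:H1→d23:-→d24:H1 -> H1
  + 225.229.64.0/18 (H4) depth=18
  + 207.111.183.192/28 (H4) depth=28
  - 207.111.183.192/28 clear@28
  + 225.229.79.0/24 (H4) depth=24
  - 225.0.0.0/8 clear@8
  + 196.30.209.17/32 (H4) depth=32
  lookup 196.30.209.1: bits 110001000001111011010001000 walk d0:H2→d1:-→d2:-→d3:-→d4:-→d5:-→d6:-→d7:-→d8:-→d9:-→d10:-→d11:-→d12:-→d13:-→d14:-→d15:-→d16:-→d17:-→d18:-→d19:-→d20:-→d21:-→d22:-→d23:-→d24:H5→d25:-→d26:H3→d27:- -> H3
  + 207.111.176.0/20 (H3) depth=20
  - 225.229.64.0/18 clear@18
  + 207.111.183.202/31 (H1) depth=31
  + 196.30.209.16/29 (H2) depth=29

== LOOKUPS ==
["H1","H2","H2","H1","H2","H2","H1","H2","H1","H1","H1","H1","H3"]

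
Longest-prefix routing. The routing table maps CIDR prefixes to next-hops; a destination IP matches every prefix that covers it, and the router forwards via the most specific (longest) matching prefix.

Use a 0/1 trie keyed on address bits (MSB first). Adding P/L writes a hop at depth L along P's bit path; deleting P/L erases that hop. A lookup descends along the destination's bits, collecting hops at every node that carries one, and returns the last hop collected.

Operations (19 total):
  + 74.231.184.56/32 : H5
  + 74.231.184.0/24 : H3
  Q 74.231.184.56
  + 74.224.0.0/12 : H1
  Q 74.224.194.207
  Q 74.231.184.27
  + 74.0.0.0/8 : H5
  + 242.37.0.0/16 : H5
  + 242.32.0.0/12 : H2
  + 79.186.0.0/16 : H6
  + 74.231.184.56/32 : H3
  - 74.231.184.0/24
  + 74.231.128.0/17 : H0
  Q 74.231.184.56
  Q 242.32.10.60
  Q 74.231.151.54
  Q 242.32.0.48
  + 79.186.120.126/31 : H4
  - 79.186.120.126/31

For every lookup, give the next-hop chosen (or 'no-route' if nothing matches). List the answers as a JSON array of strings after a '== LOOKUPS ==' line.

Apply in order:
  + 74.231.184.56/32 (H5) depth=32
  + 74.231.184.0/24 (H3) depth=24
  ? 74.231.184.56  path d0:-→d1:-→d2:-→d3:-→d4:-→d5:-→d6:-→d7:-→d8:-→d9:-→d10:-→d11:-→d12:-→d13:-→d14:-→d15:-→d16:-→d17:-→d18:-→d19:-→d20:-→d21:-→d22:-→d23:-→d24:H3→d25:-→d26:-→d27:-→d28:-→d29:-→d30:-→d31:-→d32:H5  best=H5
  + 74.224.0.0/12 (H1) depth=12
  ? 74.224.194.207  path d0:-→d1:-→d2:-→d3:-→d4:-→d5:-→d6:-→d7:-→d8:-→d9:-→d10:-→d11:-→d12:H1→d13:-  best=H1
  ? 74.231.184.27  path d0:-→d1:-→d2:-→d3:-→d4:-→d5:-→d6:-→d7:-→d8:-→d9:-→d10:-→d11:-→d12:H1→d13:-→d14:-→d15:-→d16:-→d17:-→d18:-→d19:-→d20:-→d21:-→d22:-→d23:-→d24:H3→d25:-→d26:-  best=H3
  + 74.0.0.0/8 (H5) depth=8
  + 242.37.0.0/16 (H5) depth=16
  + 242.32.0.0/12 (H2) depth=12
  + 79.186.0.0/16 (H6) depth=16
  + 74.231.184.56/32 (H3) depth=32
  del 74.231.184.0/24 (clear depth 24)
  + 74.231.128.0/17 (H0) depth=17
  ? 74.231.184.56  path d0:-→d1:-→d2:-→d3:-→d4:-→d5:-→d6:-→d7:-→d8:H5→d9:-→d10:-→d11:-→d12:H1→d13:-→d14:-→d15:-→d16:-→d17:H0→d18:-→d19:-→d20:-→d21:-→d22:-→d23:-→d24:-→d25:-→d26:-→d27:-→d28:-→d29:-→d30:-→d31:-→d32:H3  best=H3
  ? 242.32.10.60  path d0:-→d1:-→d2:-→d3:-→d4:-→d5:-→d6:-→d7:-→d8:-→d9:-→d10:-→d11:-→d12:H2→d13:-  best=H2
  ? 74.231.151.54  path d0:-→d1:-→d2:-→d3:-→d4:-→d5:-→d6:-→d7:-→d8:H5→d9:-→d10:-→d11:-→d12:H1→d13:-→d14:-→d15:-→d16:-→d17:H0→d18:-  best=H0
  ? 242.32.0.48  path d0:-→d1:-→d2:-→d3:-→d4:-→d5:-→d6:-→d7:-→d8:-→d9:-→d10:-→d11:-→d12:H2→d13:-  best=H2
  + 79.186.120.126/31 (H4) depth=31
  del 79.186.120.126/31 (clear depth 31)

== LOOKUPS ==
["H5","H1","H3","H3","H2","H0","H2"]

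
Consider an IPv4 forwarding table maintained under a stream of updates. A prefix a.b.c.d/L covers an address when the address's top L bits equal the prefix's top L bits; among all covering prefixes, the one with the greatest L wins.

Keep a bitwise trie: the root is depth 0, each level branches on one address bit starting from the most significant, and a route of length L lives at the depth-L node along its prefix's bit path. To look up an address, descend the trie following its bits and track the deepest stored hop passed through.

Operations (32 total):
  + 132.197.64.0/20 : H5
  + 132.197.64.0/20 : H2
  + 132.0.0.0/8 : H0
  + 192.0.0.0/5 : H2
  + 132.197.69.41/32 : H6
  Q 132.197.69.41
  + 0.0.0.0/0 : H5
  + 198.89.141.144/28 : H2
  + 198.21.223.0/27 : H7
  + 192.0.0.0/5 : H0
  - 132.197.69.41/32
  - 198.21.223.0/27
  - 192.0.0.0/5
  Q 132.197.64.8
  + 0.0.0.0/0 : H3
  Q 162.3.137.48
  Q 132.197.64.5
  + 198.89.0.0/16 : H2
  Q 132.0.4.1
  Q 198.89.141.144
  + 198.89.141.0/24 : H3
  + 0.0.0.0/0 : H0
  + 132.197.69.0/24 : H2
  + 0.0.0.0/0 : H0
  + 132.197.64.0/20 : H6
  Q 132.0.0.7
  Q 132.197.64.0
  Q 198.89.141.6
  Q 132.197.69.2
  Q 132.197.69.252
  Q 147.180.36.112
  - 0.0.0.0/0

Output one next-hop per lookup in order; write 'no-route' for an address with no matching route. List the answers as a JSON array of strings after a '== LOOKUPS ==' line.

Process each operation:
  + 132.197.64.0/20 (H5) depth=20
  + 132.197.64.0/20 (H2) depth=20
  + 132.0.0.0/8 (H0) depth=8
  + 192.0.0.0/5 (H2) depth=5
  + 132.197.69.41/32 (H6) depth=32
  ? 132.197.69.41  path d0:-→d1:-→d2:-→d3:-→d4:-→d5:-→d6:-→d7:-→d8:H0→d9:-→d10:-→d11:-→d12:-→d13:-→d14:-→d15:-→d16:-→d17:-→d18:-→d19:-→d20:H2→d21:-→d22:-→d23:-→d24:-→d25:-→d26:-→d27:-→d28:-→d29:-→d30:-→d31:-→d32:H6  best=H6
  + 0.0.0.0/0 (H5) depth=0
  + 198.89.141.144/28 (H2) depth=28
  + 198.21.223.0/27 (H7) depth=27
  + 192.0.0.0/5 (H0) depth=5
  del 132.197.69.41/32 (clear depth 32)
  del 198.21.223.0/27 (clear depth 27)
  del 192.0.0.0/5 (clear depth 5)
  ? 132.197.64.8  path d0:H5→d1:-→d2:-→d3:-→d4:-→d5:-→d6:-→d7:-→d8:H0→d9:-→d10:-→d11:-→d12:-→d13:-→d14:-→d15:-→d16:-→d17:-→d18:-→d19:-→d20:H2→d21:-  best=H2
  + 0.0.0.0/0 (H3) depth=0
  ? 162.3.137.48  path d0:H3→d1:-→d2:-  best=H3
  ? 132.197.64.5  path d0:H3→d1:-→d2:-→d3:-→d4:-→d5:-→d6:-→d7:-→d8:H0→d9:-→d10:-→d11:-→d12:-→d13:-→d14:-→d15:-→d16:-→d17:-→d18:-→d19:-→d20:H2→d21:-  best=H2
  + 198.89.0.0/16 (H2) depth=16
  ? 132.0.4.1  path d0:H3→d1:-→d2:-→d3:-→d4:-→d5:-→d6:-→d7:-→d8:H0  best=H0
  ? 198.89.141.144  path d0:H3→d1:-→d2:-→d3:-→d4:-→d5:-→d6:-→d7:-→d8:-→d9:-→d10:-→d11:-→d12:-→d13:-→d14:-→d15:-→d16:H2→d17:-→d18:-→d19:-→d20:-→d21:-→d22:-→d23:-→d24:-→d25:-→d26:-→d27:-→d28:H2  best=H2
  + 198.89.141.0/24 (H3) depth=24
  + 0.0.0.0/0 (H0) depth=0
  + 132.197.69.0/24 (H2) depth=24
  + 0.0.0.0/0 (H0) depth=0
  + 132.197.64.0/20 (H6) depth=20
  ? 132.0.0.7  path d0:H0→d1:-→d2:-→d3:-→d4:-→d5:-→d6:-→d7:-→d8:H0  best=H0
  ? 132.197.64.0  path d0:H0→d1:-→d2:-→d3:-→d4:-→d5:-→d6:-→d7:-→d8:H0→d9:-→d10:-→d11:-→d12:-→d13:-→d14:-→d15:-→d16:-→d17:-→d18:-→d19:-→d20:H6→d21:-  best=H6
  ? 198.89.141.6  path d0:H0→d1:-→d2:-→d3:-→d4:-→d5:-→d6:-→d7:-→d8:-→d9:-→d10:-→d11:-→d12:-→d13:-→d14:-→d15:-→d16:H2→d17:-→d18:-→d19:-→d20:-→d21:-→d22:-→d23:-→d24:H3  best=H3
  ? 132.197.69.2  path d0:H0→d1:-→d2:-→d3:-→d4:-→d5:-→d6:-→d7:-→d8:H0→d9:-→d10:-→d11:-→d12:-→d13:-→d14:-→d15:-→d16:-→d17:-→d18:-→d19:-→d20:H6→d21:-→d22:-→d23:-→d24:H2→d25:-→d26:-  best=H2
  ? 132.197.69.252  path d0:H0→d1:-→d2:-→d3:-→d4:-→d5:-→d6:-→d7:-→d8:H0→d9:-→d10:-→d11:-→d12:-→d13:-→d14:-→d15:-→d16:-→d17:-→d18:-→d19:-→d20:H6→d21:-→d22:-→d23:-→d24:H2  best=H2
  ? 147.180.36.112  path d0:H0→d1:-→d2:-→d3:-  best=H0
  del 0.0.0.0/0 (clear depth 0)

== LOOKUPS ==
["H6","H2","H3","H2","H0","H2","H0","H6","H3","H2","H2","H0"]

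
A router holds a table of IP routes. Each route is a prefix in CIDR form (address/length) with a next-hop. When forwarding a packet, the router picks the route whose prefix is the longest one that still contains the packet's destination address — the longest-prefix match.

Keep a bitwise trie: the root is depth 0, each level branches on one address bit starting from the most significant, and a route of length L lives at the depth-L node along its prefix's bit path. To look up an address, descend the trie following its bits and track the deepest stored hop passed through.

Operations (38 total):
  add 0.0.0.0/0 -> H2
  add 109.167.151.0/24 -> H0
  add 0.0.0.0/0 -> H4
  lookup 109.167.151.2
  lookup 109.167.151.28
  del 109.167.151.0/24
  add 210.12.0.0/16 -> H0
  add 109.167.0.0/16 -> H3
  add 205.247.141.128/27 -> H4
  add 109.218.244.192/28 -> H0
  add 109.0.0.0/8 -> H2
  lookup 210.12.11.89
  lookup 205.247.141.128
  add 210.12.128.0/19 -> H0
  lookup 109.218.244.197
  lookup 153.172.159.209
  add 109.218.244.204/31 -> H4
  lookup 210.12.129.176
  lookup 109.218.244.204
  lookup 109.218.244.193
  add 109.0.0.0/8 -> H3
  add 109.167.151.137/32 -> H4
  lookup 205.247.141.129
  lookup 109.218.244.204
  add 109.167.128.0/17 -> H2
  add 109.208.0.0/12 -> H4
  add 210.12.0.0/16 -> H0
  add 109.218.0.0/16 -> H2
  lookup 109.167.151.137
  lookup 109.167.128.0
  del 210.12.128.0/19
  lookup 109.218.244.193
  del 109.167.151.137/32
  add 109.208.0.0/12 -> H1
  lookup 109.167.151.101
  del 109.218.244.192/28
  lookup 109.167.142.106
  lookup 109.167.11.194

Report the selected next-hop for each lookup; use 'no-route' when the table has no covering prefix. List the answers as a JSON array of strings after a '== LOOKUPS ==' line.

Apply in order:
  add 0.0.0.0/0 -> H2 at depth 0
  add 109.167.151.0/24 -> H0 at depth 24
  add 0.0.0.0/0 -> H4 at depth 0
  lookup 109.167.151.2: bits 011011011010011110010111 walk d0:H4→d1:-→d2:-→d3:-→d4:-→d5:-→d6:-→d7:-→d8:-→d9:-→d10:-→d11:-→d12:-→d13:-→d14:-→d15:-→d16:-→d17:-→d18:-→d19:-→d20:-→d21:-→d22:-→d23:-→d24:H0 -> H0
  lookup 109.167.151.28: bits 011011011010011110010111 walk d0:H4→d1:-→d2:-→d3:-→d4:-→d5:-→d6:-→d7:-→d8:-→d9:-→d10:-→d11:-→d12:-→d13:-→d14:-→d15:-→d16:-→d17:-→d18:-→d19:-→d20:-→d21:-→d22:-→d23:-→d24:H0 -> H0
  del 109.167.151.0/24 (clear depth 24)
  add 210.12.0.0/16 -> H0 at depth 16
  add 109.167.0.0/16 -> H3 at depth 16
  add 205.247.141.128/27 -> H4 at depth 27
  add 109.218.244.192/28 -> H0 at depth 28
  add 109.0.0.0/8 -> H2 at depth 8
  lookup 210.12.11.89: bits 1101001000001100 walk d0:H4→d1:-→d2:-→d3:-→d4:-→d5:-→d6:-→d7:-→d8:-→d9:-→d10:-→d11:-→d12:-→d13:-→d14:-→d15:-→d16:H0 -> H0
  lookup 205.247.141.128: bits 110011011111011110001101100 walk d0:H4→d1:-→d2:-→d3:-→d4:-→d5:-→d6:-→d7:-→d8:-→d9:-→d10:-→d11:-→d12:-→d13:-→d14:-→d15:-→d16:-→d17:-→d18:-→d19:-→d20:-→d21:-→d22:-→d23:-→d24:-→d25:-→d26:-→d27:H4 -> H4
  add 210.12.128.0/19 -> H0 at depth 19
  lookup 109.218.244.197: bits 0110110111011010111101001100 walk d0:H4→d1:-→d2:-→d3:-→d4:-→d5:-→d6:-→d7:-→d8:H2→d9:-→d10:-→d11:-→d12:-→d13:-→d14:-→d15:-→d16:-→d17:-→d18:-→d19:-→d20:-→d21:-→d22:-→d23:-→d24:-→d25:-→d26:-→d27:-→d28:H0 -> H0
  lookup 153.172.159.209: bits 1 walk d0:H4→d1:- -> H4
  add 109.218.244.204/31 -> H4 at depth 31
  lookup 210.12.129.176: bits 1101001000001100100 walk d0:H4→d1:-→d2:-→d3:-→d4:-→d5:-→d6:-→d7:-→d8:-→d9:-→d10:-→d11:-→d12:-→d13:-→d14:-→d15:-→d16:H0→d17:-→d18:-→d19:H0 -> H0
  lookup 109.218.244.204: bits 0110110111011010111101001100110 walk d0:H4→d1:-→d2:-→d3:-→d4:-→d5:-→d6:-→d7:-→d8:H2→d9:-→d10:-→d11:-→d12:-→d13:-→d14:-→d15:-→d16:-→d17:-→d18:-→d19:-→d20:-→d21:-→d22:-→d23:-→d24:-→d25:-→d26:-→d27:-→d28:H0→d29:-→d30:-→d31:H4 -> H4
  lookup 109.218.244.193: bits 0110110111011010111101001100 walk d0:H4→d1:-→d2:-→d3:-→d4:-→d5:-→d6:-→d7:-→d8:H2→d9:-→d10:-→d11:-→d12:-→d13:-→d14:-→d15:-→d16:-→d17:-→d18:-→d19:-→d20:-→d21:-→d22:-→d23:-→d24:-→d25:-→d26:-→d27:-→d28:H0 -> H0
  add 109.0.0.0/8 -> H3 at depth 8
  add 109.167.151.137/32 -> H4 at depth 32
  lookup 205.247.141.129: bits 110011011111011110001101100 walk d0:H4→d1:-→d2:-→d3:-→d4:-→d5:-→d6:-→d7:-→d8:-→d9:-→d10:-→d11:-→d12:-→d13:-→d14:-→d15:-→d16:-→d17:-→d18:-→d19:-→d20:-→d21:-→d22:-→d23:-→d24:-→d25:-→d26:-→d27:H4 -> H4
  lookup 109.218.244.204: bits 0110110111011010111101001100110 walk d0:H4→d1:-→d2:-→d3:-→d4:-→d5:-→d6:-→d7:-→d8:H3→d9:-→d10:-→d11:-→d12:-→d13:-→d14:-→d15:-→d16:-→d17:-→d18:-→d19:-→d20:-→d21:-→d22:-→d23:-→d24:-→d25:-→d26:-→d27:-→d28:H0→d29:-→d30:-→d31:H4 -> H4
  add 109.167.128.0/17 -> H2 at depth 17
  add 109.208.0.0/12 -> H4 at depth 12
  add 210.12.0.0/16 -> H0 at depth 16
  add 109.218.0.0/16 -> H2 at depth 16
  lookup 109.167.151.137: bits 01101101101001111001011110001001 walk d0:H4→d1:-→d2:-→d3:-→d4:-→d5:-→d6:-→d7:-→d8:H3→d9:-→d10:-→d11:-→d12:-→d13:-→d14:-→d15:-→d16:H3→d17:H2→d18:-→d19:-→d20:-→d21:-→d22:-→d23:-→d24:-→d25:-→d26:-→d27:-→d28:-→d29:-→d30:-→d31:-→d32:H4 -> H4
  lookup 109.167.128.0: bits 0110110110100111100 walk d0:H4→d1:-→d2:-→d3:-→d4:-→d5:-→d6:-→d7:-→d8:H3→d9:-→d10:-→d11:-→d12:-→d13:-→d14:-→d15:-→d16:H3→d17:H2→d18:-→d19:- -> H2
  del 210.12.128.0/19 (clear depth 19)
  lookup 109.218.244.193: bits 0110110111011010111101001100 walk d0:H4→d1:-→d2:-→d3:-→d4:-→d5:-→d6:-→d7:-→d8:H3→d9:-→d10:-→d11:-→d12:H4→d13:-→d14:-→d15:-→d16:H2→d17:-→d18:-→d19:-→d20:-→d21:-→d22:-→d23:-→d24:-→d25:-→d26:-→d27:-→d28:H0 -> H0
  del 109.167.151.137/32 (clear depth 32)
  add 109.208.0.0/12 -> H1 at depth 12
  lookup 109.167.151.101: bits 011011011010011110010111 walk d0:H4→d1:-→d2:-→d3:-→d4:-→d5:-→d6:-→d7:-→d8:H3→d9:-→d10:-→d11:-→d12:-→d13:-→d14:-→d15:-→d16:H3→d17:H2→d18:-→d19:-→d20:-→d21:-→d22:-→d23:-→d24:- -> H2
  del 109.218.244.192/28 (clear depth 28)
  lookup 109.167.142.106: bits 0110110110100111100 walk d0:H4→d1:-→d2:-→d3:-→d4:-→d5:-→d6:-→d7:-→d8:H3→d9:-→d10:-→d11:-→d12:-→d13:-→d14:-→d15:-→d16:H3→d17:H2→d18:-→d19:- -> H2
  lookup 109.167.11.194: bits 0110110110100111 walk d0:H4→d1:-→d2:-→d3:-→d4:-→d5:-→d6:-→d7:-→d8:H3→d9:-→d10:-→d11:-→d12:-→d13:-→d14:-→d15:-→d16:H3 -> H3

== LOOKUPS ==
["H0","H0","H0","H4","H0","H4","H0","H4","H0","H4","H4","H4","H2","H0","H2","H2","H3"]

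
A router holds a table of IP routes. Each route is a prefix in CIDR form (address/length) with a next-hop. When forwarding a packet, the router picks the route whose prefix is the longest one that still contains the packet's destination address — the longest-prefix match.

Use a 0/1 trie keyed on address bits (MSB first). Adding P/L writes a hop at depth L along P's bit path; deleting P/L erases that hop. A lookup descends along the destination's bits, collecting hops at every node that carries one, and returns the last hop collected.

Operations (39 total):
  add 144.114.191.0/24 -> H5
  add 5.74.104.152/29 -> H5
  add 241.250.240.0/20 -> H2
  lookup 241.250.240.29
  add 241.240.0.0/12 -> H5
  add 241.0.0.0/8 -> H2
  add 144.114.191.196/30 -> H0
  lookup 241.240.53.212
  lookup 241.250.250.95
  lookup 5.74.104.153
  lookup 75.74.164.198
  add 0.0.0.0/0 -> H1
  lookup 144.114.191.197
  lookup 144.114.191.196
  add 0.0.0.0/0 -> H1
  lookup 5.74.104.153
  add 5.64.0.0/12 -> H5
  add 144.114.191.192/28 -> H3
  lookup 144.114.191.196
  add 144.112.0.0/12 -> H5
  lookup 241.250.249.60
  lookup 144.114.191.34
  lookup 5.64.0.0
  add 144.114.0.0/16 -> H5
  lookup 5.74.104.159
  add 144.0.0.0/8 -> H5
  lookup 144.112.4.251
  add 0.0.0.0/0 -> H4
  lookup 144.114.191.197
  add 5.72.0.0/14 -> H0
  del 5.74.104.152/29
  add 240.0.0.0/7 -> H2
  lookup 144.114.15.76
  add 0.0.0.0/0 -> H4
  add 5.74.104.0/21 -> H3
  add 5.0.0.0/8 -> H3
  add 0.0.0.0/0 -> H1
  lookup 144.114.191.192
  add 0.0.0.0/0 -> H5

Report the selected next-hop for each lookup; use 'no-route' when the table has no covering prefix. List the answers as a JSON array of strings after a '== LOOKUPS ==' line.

Process each operation:
  + 144.114.191.0/24 (H5) depth=24
  + 5.74.104.152/29 (H5) depth=29
  + 241.250.240.0/20 (H2) depth=20
  lookup 241.250.240.29: bits 11110001111110101111 walk d0:-→d1:-→d2:-→d3:-→d4:-→d5:-→d6:-→d7:-→d8:-→d9:-→d10:-→d11:-→d12:-→d13:-→d14:-→d15:-→d16:-→d17:-→d18:-→d19:-→d20:H2 -> H2
  + 241.240.0.0/12 (H5) depth=12
  + 241.0.0.0/8 (H2) depth=8
  + 144.114.191.196/30 (H0) depth=30
  lookup 241.240.53.212: bits 111100011111 walk d0:-→d1:-→d2:-→d3:-→d4:-→d5:-→d6:-→d7:-→d8:H2→d9:-→d10:-→d11:-→d12:H5 -> H5
  lookup 241.250.250.95: bits 11110001111110101111 walk d0:-→d1:-→d2:-→d3:-→d4:-→d5:-→d6:-→d7:-→d8:H2→d9:-→d10:-→d11:-→d12:H5→d13:-→d14:-→d15:-→d16:-→d17:-→d18:-→d19:-→d20:H2 -> H2
  lookup 5.74.104.153: bits 00000101010010100110100010011 walk d0:-→d1:-→d2:-→d3:-→d4:-→d5:-→d6:-→d7:-→d8:-→d9:-→d10:-→d11:-→d12:-→d13:-→d14:-→d15:-→d16:-→d17:-→d18:-→d19:-→d20:-→d21:-→d22:-→d23:-→d24:-→d25:-→d26:-→d27:-→d28:-→d29:H5 -> H5
  lookup 75.74.164.198: bits 0 walk d0:-→d1:- -> no-route
  + 0.0.0.0/0 (H1) depth=0
  lookup 144.114.191.197: bits 100100000111001010111111110001 walk d0:H1→d1:-→d2:-→d3:-→d4:-→d5:-→d6:-→d7:-→d8:-→d9:-→d10:-→d11:-→d12:-→d13:-→d14:-→d15:-→d16:-→d17:-→d18:-→d19:-→d20:-→d21:-→d22:-→d23:-→d24:H5→d25:-→d26:-→d27:-→d28:-→d29:-→d30:H0 -> H0
  lookup 144.114.191.196: bits 100100000111001010111111110001 walk d0:H1→d1:-→d2:-→d3:-→d4:-→d5:-→d6:-→d7:-→d8:-→d9:-→d10:-→d11:-→d12:-→d13:-→d14:-→d15:-→d16:-→d17:-→d18:-→d19:-→d20:-→d21:-→d22:-→d23:-→d24:H5→d25:-→d26:-→d27:-→d28:-→d29:-→d30:H0 -> H0
  + 0.0.0.0/0 (H1) depth=0
  lookup 5.74.104.153: bits 00000101010010100110100010011 walk d0:H1→d1:-→d2:-→d3:-→d4:-→d5:-→d6:-→d7:-→d8:-→d9:-→d10:-→d11:-→d12:-→d13:-→d14:-→d15:-→d16:-→d17:-→d18:-→d19:-→d20:-→d21:-→d22:-→d23:-→d24:-→d25:-→d26:-→d27:-→d28:-→d29:H5 -> H5
  + 5.64.0.0/12 (H5) depth=12
  + 144.114.191.192/28 (H3) depth=28
  lookup 144.114.191.196: bits 100100000111001010111111110001 walk d0:H1→d1:-→d2:-→d3:-→d4:-→d5:-→d6:-→d7:-→d8:-→d9:-→d10:-→d11:-→d12:-→d13:-→d14:-→d15:-→d16:-→d17:-→d18:-→d19:-→d20:-→d21:-→d22:-→d23:-→d24:H5→d25:-→d26:-→d27:-→d28:H3→d29:-→d30:H0 -> H0
  + 144.112.0.0/12 (H5) depth=12
  lookup 241.250.249.60: bits 11110001111110101111 walk d0:H1→d1:-→d2:-→d3:-→d4:-→d5:-→d6:-→d7:-→d8:H2→d9:-→d10:-→d11:-→d12:H5→d13:-→d14:-→d15:-→d16:-→d17:-→d18:-→d19:-→d20:H2 -> H2
  lookup 144.114.191.34: bits 100100000111001010111111 walk d0:H1→d1:-→d2:-→d3:-→d4:-→d5:-→d6:-→d7:-→d8:-→d9:-→d10:-→d11:-→d12:H5→d13:-→d14:-→d15:-→d16:-→d17:-→d18:-→d19:-→d20:-→d21:-→d22:-→d23:-→d24:H5 -> H5
  lookup 5.64.0.0: bits 000001010100 walk d0:H1→d1:-→d2:-→d3:-→d4:-→d5:-→d6:-→d7:-→d8:-→d9:-→d10:-→d11:-→d12:H5 -> H5
  + 144.114.0.0/16 (H5) depth=16
  lookup 5.74.104.159: bits 00000101010010100110100010011 walk d0:H1→d1:-→d2:-→d3:-→d4:-→d5:-→d6:-→d7:-→d8:-→d9:-→d10:-→d11:-→d12:H5→d13:-→d14:-→d15:-→d16:-→d17:-→d18:-→d19:-→d20:-→d21:-→d22:-→d23:-→d24:-→d25:-→d26:-→d27:-→d28:-→d29:H5 -> H5
  + 144.0.0.0/8 (H5) depth=8
  lookup 144.112.4.251: bits 10010000011100 walk d0:H1→d1:-→d2:-→d3:-→d4:-→d5:-→d6:-→d7:-→d8:H5→d9:-→d10:-→d11:-→d12:H5→d13:-→d14:- -> H5
  + 0.0.0.0/0 (H4) depth=0
  lookup 144.114.191.197: bits 100100000111001010111111110001 walk d0:H4→d1:-→d2:-→d3:-→d4:-→d5:-→d6:-→d7:-→d8:H5→d9:-→d10:-→d11:-→d12:H5→d13:-→d14:-→d15:-→d16:H5→d17:-→d18:-→d19:-→d20:-→d21:-→d22:-→d23:-→d24:H5→d25:-→d26:-→d27:-→d28:H3→d29:-→d30:H0 -> H0
  + 5.72.0.0/14 (H0) depth=14
  del 5.74.104.152/29 (clear depth 29)
  + 240.0.0.0/7 (H2) depth=7
  lookup 144.114.15.76: bits 1001000001110010 walk d0:H4→d1:-→d2:-→d3:-→d4:-→d5:-→d6:-→d7:-→d8:H5→d9:-→d10:-→d11:-→d12:H5→d13:-→d14:-→d15:-→d16:H5 -> H5
  + 0.0.0.0/0 (H4) depth=0
  + 5.74.104.0/21 (H3) depth=21
  + 5.0.0.0/8 (H3) depth=8
  + 0.0.0.0/0 (H1) depth=0
  lookup 144.114.191.192: bits 10010000011100101011111111000 walk d0:H1→d1:-→d2:-→d3:-→d4:-→d5:-→d6:-→d7:-→d8:H5→d9:-→d10:-→d11:-→d12:H5→d13:-→d14:-→d15:-→d16:H5→d17:-→d18:-→d19:-→d20:-→d21:-→d22:-→d23:-→d24:H5→d25:-→d26:-→d27:-→d28:H3→d29:- -> H3
  + 0.0.0.0/0 (H5) depth=0

== LOOKUPS ==
["H2","H5","H2","H5","no-route","H0","H0","H5","H0","H2","H5","H5","H5","H5","H0","H5","H3"]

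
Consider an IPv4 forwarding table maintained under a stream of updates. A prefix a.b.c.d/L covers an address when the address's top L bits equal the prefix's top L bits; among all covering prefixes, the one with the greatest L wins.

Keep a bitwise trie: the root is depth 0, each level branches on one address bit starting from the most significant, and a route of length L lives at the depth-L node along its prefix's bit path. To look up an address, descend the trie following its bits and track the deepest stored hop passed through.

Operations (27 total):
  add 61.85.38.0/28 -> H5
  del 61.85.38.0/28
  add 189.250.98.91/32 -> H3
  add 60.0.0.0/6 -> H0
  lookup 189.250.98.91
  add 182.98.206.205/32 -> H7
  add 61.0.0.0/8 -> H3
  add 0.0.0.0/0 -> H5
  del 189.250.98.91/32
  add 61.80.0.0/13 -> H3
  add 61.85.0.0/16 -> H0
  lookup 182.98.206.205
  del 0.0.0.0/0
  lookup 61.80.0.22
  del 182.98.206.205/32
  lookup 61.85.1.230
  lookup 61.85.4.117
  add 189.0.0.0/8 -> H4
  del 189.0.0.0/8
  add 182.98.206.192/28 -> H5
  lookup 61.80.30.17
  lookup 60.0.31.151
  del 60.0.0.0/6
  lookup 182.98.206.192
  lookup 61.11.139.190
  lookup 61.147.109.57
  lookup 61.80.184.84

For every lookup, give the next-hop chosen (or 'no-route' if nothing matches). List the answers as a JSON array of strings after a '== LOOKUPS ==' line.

Process each operation:
  + 61.85.38.0/28 (H5) depth=28
  del 61.85.38.0/28 (clear depth 28)
  + 189.250.98.91/32 (H3) depth=32
  + 60.0.0.0/6 (H0) depth=6
  ? 189.250.98.91  path d0:-→d1:-→d2:-→d3:-→d4:-→d5:-→d6:-→d7:-→d8:-→d9:-→d10:-→d11:-→d12:-→d13:-→d14:-→d15:-→d16:-→d17:-→d18:-→d19:-→d20:-→d21:-→d22:-→d23:-→d24:-→d25:-→d26:-→d27:-→d28:-→d29:-→d30:-→d31:-→d32:H3  best=H3
  + 182.98.206.205/32 (H7) depth=32
  + 61.0.0.0/8 (H3) depth=8
  + 0.0.0.0/0 (H5) depth=0
  del 189.250.98.91/32 (clear depth 32)
  + 61.80.0.0/13 (H3) depth=13
  + 61.85.0.0/16 (H0) depth=16
  ? 182.98.206.205  path d0:H5→d1:-→d2:-→d3:-→d4:-→d5:-→d6:-→d7:-→d8:-→d9:-→d10:-→d11:-→d12:-→d13:-→d14:-→d15:-→d16:-→d17:-→d18:-→d19:-→d20:-→d21:-→d22:-→d23:-→d24:-→d25:-→d26:-→d27:-→d28:-→d29:-→d30:-→d31:-→d32:H7  best=H7
  del 0.0.0.0/0 (clear depth 0)
  ? 61.80.0.22  path d0:-→d1:-→d2:-→d3:-→d4:-→d5:-→d6:H0→d7:-→d8:H3→d9:-→d10:-→d11:-→d12:-→d13:H3  best=H3
  del 182.98.206.205/32 (clear depth 32)
  ? 61.85.1.230  path d0:-→d1:-→d2:-→d3:-→d4:-→d5:-→d6:H0→d7:-→d8:H3→d9:-→d10:-→d11:-→d12:-→d13:H3→d14:-→d15:-→d16:H0→d17:-→d18:-  best=H0
  ? 61.85.4.117  path d0:-→d1:-→d2:-→d3:-→d4:-→d5:-→d6:H0→d7:-→d8:H3→d9:-→d10:-→d11:-→d12:-→d13:H3→d14:-→d15:-→d16:H0→d17:-→d18:-  best=H0
  + 189.0.0.0/8 (H4) depth=8
  del 189.0.0.0/8 (clear depth 8)
  + 182.98.206.192/28 (H5) depth=28
  ? 61.80.30.17  path d0:-→d1:-→d2:-→d3:-→d4:-→d5:-→d6:H0→d7:-→d8:H3→d9:-→d10:-→d11:-→d12:-→d13:H3  best=H3
  ? 60.0.31.151  path d0:-→d1:-→d2:-→d3:-→d4:-→d5:-→d6:H0→d7:-  best=H0
  del 60.0.0.0/6 (clear depth 6)
  ? 182.98.206.192  path d0:-→d1:-→d2:-→d3:-→d4:-→d5:-→d6:-→d7:-→d8:-→d9:-→d10:-→d11:-→d12:-→d13:-→d14:-→d15:-→d16:-→d17:-→d18:-→d19:-→d20:-→d21:-→d22:-→d23:-→d24:-→d25:-→d26:-→d27:-→d28:H5  best=H5
  ? 61.11.139.190  path d0:-→d1:-→d2:-→d3:-→d4:-→d5:-→d6:-→d7:-→d8:H3→d9:-  best=H3
  ? 61.147.109.57  path d0:-→d1:-→d2:-→d3:-→d4:-→d5:-→d6:-→d7:-→d8:H3  best=H3
  ? 61.80.184.84  path d0:-→d1:-→d2:-→d3:-→d4:-→d5:-→d6:-→d7:-→d8:H3→d9:-→d10:-→d11:-→d12:-→d13:H3  best=H3

== LOOKUPS ==
["H3","H7","H3","H0","H0","H3","H0","H5","H3","H3","H3"]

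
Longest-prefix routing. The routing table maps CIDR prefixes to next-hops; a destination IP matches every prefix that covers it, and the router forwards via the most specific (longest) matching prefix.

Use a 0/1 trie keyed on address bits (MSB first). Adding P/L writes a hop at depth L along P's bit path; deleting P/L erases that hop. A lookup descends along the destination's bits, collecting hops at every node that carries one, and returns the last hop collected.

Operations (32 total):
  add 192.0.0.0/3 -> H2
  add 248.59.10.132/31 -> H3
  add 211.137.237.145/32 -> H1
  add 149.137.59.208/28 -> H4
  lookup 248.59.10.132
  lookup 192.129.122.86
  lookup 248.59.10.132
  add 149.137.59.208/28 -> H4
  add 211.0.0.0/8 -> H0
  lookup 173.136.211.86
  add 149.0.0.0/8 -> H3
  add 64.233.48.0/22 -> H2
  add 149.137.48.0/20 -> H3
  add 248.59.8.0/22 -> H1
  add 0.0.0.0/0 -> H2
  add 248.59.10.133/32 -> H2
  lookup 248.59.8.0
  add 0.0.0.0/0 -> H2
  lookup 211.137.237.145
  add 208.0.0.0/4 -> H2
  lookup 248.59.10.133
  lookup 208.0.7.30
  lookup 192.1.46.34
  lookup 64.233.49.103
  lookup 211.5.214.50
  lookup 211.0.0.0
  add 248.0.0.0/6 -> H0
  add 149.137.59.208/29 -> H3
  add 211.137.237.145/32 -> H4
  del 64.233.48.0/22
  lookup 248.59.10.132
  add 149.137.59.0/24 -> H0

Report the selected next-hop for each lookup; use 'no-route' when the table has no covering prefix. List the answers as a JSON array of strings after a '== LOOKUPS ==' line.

Trace:
  add 192.0.0.0/3 -> H2 at depth 3
  add 248.59.10.132/31 -> H3 at depth 31
  add 211.137.237.145/32 -> H1 at depth 32
  add 149.137.59.208/28 -> H4 at depth 28
  ? 248.59.10.132  path d0:-→d1:-→d2:-→d3:-→d4:-→d5:-→d6:-→d7:-→d8:-→d9:-→d10:-→d11:-→d12:-→d13:-→d14:-→d15:-→d16:-→d17:-→d18:-→d19:-→d20:-→d21:-→d22:-→d23:-→d24:-→d25:-→d26:-→d27:-→d28:-→d29:-→d30:-→d31:H3  best=H3
  ? 192.129.122.86  path d0:-→d1:-→d2:-→d3:H2  best=H2
  ? 248.59.10.132  path d0:-→d1:-→d2:-→d3:-→d4:-→d5:-→d6:-→d7:-→d8:-→d9:-→d10:-→d11:-→d12:-→d13:-→d14:-→d15:-→d16:-→d17:-→d18:-→d19:-→d20:-→d21:-→d22:-→d23:-→d24:-→d25:-→d26:-→d27:-→d28:-→d29:-→d30:-→d31:H3  best=H3
  add 149.137.59.208/28 -> H4 at depth 28
  add 211.0.0.0/8 -> H0 at depth 8
  ? 173.136.211.86  path d0:-→d1:-→d2:-  best=no-route
  add 149.0.0.0/8 -> H3 at depth 8
  add 64.233.48.0/22 -> H2 at depth 22
  add 149.137.48.0/20 -> H3 at depth 20
  add 248.59.8.0/22 -> H1 at depth 22
  add 0.0.0.0/0 -> H2 at depth 0
  add 248.59.10.133/32 -> H2 at depth 32
  ? 248.59.8.0  path d0:H2→d1:-→d2:-→d3:-→d4:-→d5:-→d6:-→d7:-→d8:-→d9:-→d10:-→d11:-→d12:-→d13:-→d14:-→d15:-→d16:-→d17:-→d18:-→d19:-→d20:-→d21:-→d22:H1  best=H1
  add 0.0.0.0/0 -> H2 at depth 0
  ? 211.137.237.145  path d0:H2→d1:-→d2:-→d3:H2→d4:-→d5:-→d6:-→d7:-→d8:H0→d9:-→d10:-→d11:-→d12:-→d13:-→d14:-→d15:-→d16:-→d17:-→d18:-→d19:-→d20:-→d21:-→d22:-→d23:-→d24:-→d25:-→d26:-→d27:-→d28:-→d29:-→d30:-→d31:-→d32:H1  best=H1
  add 208.0.0.0/4 -> H2 at depth 4
  ? 248.59.10.133  path d0:H2→d1:-→d2:-→d3:-→d4:-→d5:-→d6:-→d7:-→d8:-→d9:-→d10:-→d11:-→d12:-→d13:-→d14:-→d15:-→d16:-→d17:-→d18:-→d19:-→d20:-→d21:-→d22:H1→d23:-→d24:-→d25:-→d26:-→d27:-→d28:-→d29:-→d30:-→d31:H3→d32:H2  best=H2
  ? 208.0.7.30  path d0:H2→d1:-→d2:-→d3:H2→d4:H2→d5:-→d6:-  best=H2
  ? 192.1.46.34  path d0:H2→d1:-→d2:-→d3:H2  best=H2
  ? 64.233.49.103  path d0:H2→d1:-→d2:-→d3:-→d4:-→d5:-→d6:-→d7:-→d8:-→d9:-→d10:-→d11:-→d12:-→d13:-→d14:-→d15:-→d16:-→d17:-→d18:-→d19:-→d20:-→d21:-→d22:H2  best=H2
  ? 211.5.214.50  path d0:H2→d1:-→d2:-→d3:H2→d4:H2→d5:-→d6:-→d7:-→d8:H0  best=H0
  ? 211.0.0.0  path d0:H2→d1:-→d2:-→d3:H2→d4:H2→d5:-→d6:-→d7:-→d8:H0  best=H0
  add 248.0.0.0/6 -> H0 at depth 6
  add 149.137.59.208/29 -> H3 at depth 29
  add 211.137.237.145/32 -> H4 at depth 32
  del 64.233.48.0/22 (clear depth 22)
  ? 248.59.10.132  path d0:H2→d1:-→d2:-→d3:-→d4:-→d5:-→d6:H0→d7:-→d8:-→d9:-→d10:-→d11:-→d12:-→d13:-→d14:-→d15:-→d16:-→d17:-→d18:-→d19:-→d20:-→d21:-→d22:H1→d23:-→d24:-→d25:-→d26:-→d27:-→d28:-→d29:-→d30:-→d31:H3  best=H3
  add 149.137.59.0/24 -> H0 at depth 24

== LOOKUPS ==
["H3","H2","H3","no-route","H1","H1","H2","H2","H2","H2","H0","H0","H3"]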